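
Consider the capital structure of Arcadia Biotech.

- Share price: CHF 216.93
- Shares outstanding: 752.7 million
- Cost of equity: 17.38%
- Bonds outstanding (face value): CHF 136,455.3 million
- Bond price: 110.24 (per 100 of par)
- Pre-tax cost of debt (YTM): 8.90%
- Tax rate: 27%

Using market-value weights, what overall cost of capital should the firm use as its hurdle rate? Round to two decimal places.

12.16%

Market value of equity E = 216.93 × 752.7m = 163283.211m. Market value of debt D = 136455.3m × 110.24/100 = 150428.32272m.
Total capital V = 163283.211 + 150428.32272 = 313711.53372.
Equity: weight = 163283.211/313711.53372 = 0.5205; cost = 17.38%.
Bonds outstanding: weight = 150428.32272/313711.53372 = 0.4795; after-tax cost = 8.9% × (1 − 27%) = 6.4970%.
WACC = 0.5205 × 17.3800% + 0.4795 × 6.4970% = 12.1615%.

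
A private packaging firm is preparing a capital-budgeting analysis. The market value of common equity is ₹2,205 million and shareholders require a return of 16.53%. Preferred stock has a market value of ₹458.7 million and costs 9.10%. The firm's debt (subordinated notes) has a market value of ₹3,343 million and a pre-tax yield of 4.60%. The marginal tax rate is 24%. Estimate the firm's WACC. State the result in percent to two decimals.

Total capital V = 2205 + 458.7 + 3343 = 6006.7.
Equity: weight = 2205/6006.7 = 0.3671; cost = 16.53%.
Preferred: weight = 458.7/6006.7 = 0.0764; cost = 9.1%.
Subordinated notes: weight = 3343/6006.7 = 0.5565; after-tax cost = 4.6% × (1 − 24%) = 3.4960%.
WACC = 0.3671 × 16.5300% + 0.0764 × 9.1000% + 0.5565 × 3.4960% = 8.7086%.

8.71%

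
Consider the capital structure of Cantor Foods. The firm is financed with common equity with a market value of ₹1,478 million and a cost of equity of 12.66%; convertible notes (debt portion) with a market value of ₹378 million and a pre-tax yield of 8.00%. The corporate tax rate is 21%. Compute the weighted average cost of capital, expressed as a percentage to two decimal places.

Total capital V = 1478 + 378 = 1856.
Equity: weight = 1478/1856 = 0.7963; cost = 12.66%.
Convertible notes (debt portion): weight = 378/1856 = 0.2037; after-tax cost = 8% × (1 − 21%) = 6.3200%.
WACC = 0.7963 × 12.6600% + 0.2037 × 6.3200% = 11.3688%.

11.37%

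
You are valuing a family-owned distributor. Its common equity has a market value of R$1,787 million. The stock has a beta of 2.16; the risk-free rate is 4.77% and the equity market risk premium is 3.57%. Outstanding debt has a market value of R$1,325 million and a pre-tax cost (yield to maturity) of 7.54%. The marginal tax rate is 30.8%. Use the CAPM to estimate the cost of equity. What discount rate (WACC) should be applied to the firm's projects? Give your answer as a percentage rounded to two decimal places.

Cost of equity via CAPM: Re = 4.77% + 2.16 × 3.57% = 12.4812%.
Total capital V = 1787 + 1325 = 3112.
Equity: weight = 1787/3112 = 0.5742; cost = 12.4812%.
Debt: weight = 1325/3112 = 0.4258; after-tax cost = 7.54% × (1 − 30.8%) = 5.2177%.
WACC = 0.5742 × 12.4812% + 0.4258 × 5.2177% = 9.3886%.

9.39%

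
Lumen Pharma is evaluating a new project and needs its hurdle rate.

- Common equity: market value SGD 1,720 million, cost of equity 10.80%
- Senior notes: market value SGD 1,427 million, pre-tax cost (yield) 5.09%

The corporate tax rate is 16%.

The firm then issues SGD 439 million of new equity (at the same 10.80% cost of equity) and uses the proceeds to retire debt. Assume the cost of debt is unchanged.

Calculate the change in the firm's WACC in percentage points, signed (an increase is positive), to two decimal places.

+0.91 pp

Current WACC:
Total capital V = 1720 + 1427 = 3147.
Equity: weight = 1720/3147 = 0.5466; cost = 10.8%.
Senior notes: weight = 1427/3147 = 0.4534; after-tax cost = 5.09% × (1 − 16%) = 4.2756%.
WACC = 0.5466 × 10.8000% + 0.4534 × 4.2756% = 7.8415%.
After the change:
Total capital V = 2159 + 988 = 3147.
Equity: weight = 2159/3147 = 0.6861; cost = 10.8%.
Senior notes: weight = 988/3147 = 0.3139; after-tax cost = 5.09% × (1 − 16%) = 4.2756%.
WACC = 0.6861 × 10.8000% + 0.3139 × 4.2756% = 8.7517%.
Change in WACC = 8.7517% − 7.8415% = 0.9101 pp.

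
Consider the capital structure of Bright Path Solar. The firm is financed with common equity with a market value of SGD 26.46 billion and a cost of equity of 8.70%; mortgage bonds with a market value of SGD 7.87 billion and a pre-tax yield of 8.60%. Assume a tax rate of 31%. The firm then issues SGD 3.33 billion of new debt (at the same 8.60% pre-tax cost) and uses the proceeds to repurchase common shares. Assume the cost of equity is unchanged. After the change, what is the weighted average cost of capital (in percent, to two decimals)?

After the change:
Total capital V = 23.13 + 11.2 = 34.33.
Equity: weight = 23.13/34.33 = 0.6738; cost = 8.7%.
Mortgage bonds: weight = 11.2/34.33 = 0.3262; after-tax cost = 8.6% × (1 − 31%) = 5.9340%.
WACC = 0.6738 × 8.7000% + 0.3262 × 5.9340% = 7.7976%.

7.80%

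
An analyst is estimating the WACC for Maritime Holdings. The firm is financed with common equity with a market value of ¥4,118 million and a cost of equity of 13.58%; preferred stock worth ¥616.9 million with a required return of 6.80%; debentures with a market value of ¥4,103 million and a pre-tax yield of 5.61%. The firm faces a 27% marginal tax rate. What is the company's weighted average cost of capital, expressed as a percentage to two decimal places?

8.70%

Total capital V = 4118 + 616.9 + 4103 = 8837.9.
Equity: weight = 4118/8837.9 = 0.4659; cost = 13.58%.
Preferred: weight = 616.9/8837.9 = 0.0698; cost = 6.8%.
Debentures: weight = 4103/8837.9 = 0.4643; after-tax cost = 5.61% × (1 − 27%) = 4.0953%.
WACC = 0.4659 × 13.5800% + 0.0698 × 6.8000% + 0.4643 × 4.0953% = 8.7035%.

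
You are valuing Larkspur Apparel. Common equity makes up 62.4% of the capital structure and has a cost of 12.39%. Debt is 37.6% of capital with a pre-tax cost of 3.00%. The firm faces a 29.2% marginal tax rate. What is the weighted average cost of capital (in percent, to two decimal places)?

8.53%

After-tax cost of debt = 3% × (1 − 29.2%) = 2.1240%.
WACC = 0.624 × 12.3900% + 0.376 × 2.1240% = 8.5300%.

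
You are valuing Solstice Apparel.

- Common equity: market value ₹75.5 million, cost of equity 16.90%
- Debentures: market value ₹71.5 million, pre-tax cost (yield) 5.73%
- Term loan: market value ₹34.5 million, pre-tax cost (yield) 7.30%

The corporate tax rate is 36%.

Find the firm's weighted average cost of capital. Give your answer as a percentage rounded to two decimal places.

Total capital V = 75.5 + 71.5 + 34.5 = 181.5.
Equity: weight = 75.5/181.5 = 0.4160; cost = 16.9%.
Debentures: weight = 71.5/181.5 = 0.3939; after-tax cost = 5.73% × (1 − 36%) = 3.6672%.
Term loan: weight = 34.5/181.5 = 0.1901; after-tax cost = 7.3% × (1 − 36%) = 4.6720%.
WACC = 0.4160 × 16.9000% + 0.3939 × 3.6672% + 0.1901 × 4.6720% = 9.3627%.

9.36%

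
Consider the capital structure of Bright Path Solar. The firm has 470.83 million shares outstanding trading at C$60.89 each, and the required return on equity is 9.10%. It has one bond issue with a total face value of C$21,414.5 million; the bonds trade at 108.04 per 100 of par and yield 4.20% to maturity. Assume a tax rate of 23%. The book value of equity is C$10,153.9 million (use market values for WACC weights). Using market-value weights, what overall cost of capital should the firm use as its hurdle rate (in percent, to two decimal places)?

Market value of equity E = 60.89 × 470.83m = 28668.8387m. Market value of debt D = 21414.5m × 108.04/100 = 23136.2258m.
Total capital V = 28668.8387 + 23136.2258 = 51805.0645.
Equity: weight = 28668.8387/51805.0645 = 0.5534; cost = 9.1%.
Bonds outstanding: weight = 23136.2258/51805.0645 = 0.4466; after-tax cost = 4.2% × (1 − 23%) = 3.2340%.
WACC = 0.5534 × 9.1000% + 0.4466 × 3.2340% = 6.4802%.

6.48%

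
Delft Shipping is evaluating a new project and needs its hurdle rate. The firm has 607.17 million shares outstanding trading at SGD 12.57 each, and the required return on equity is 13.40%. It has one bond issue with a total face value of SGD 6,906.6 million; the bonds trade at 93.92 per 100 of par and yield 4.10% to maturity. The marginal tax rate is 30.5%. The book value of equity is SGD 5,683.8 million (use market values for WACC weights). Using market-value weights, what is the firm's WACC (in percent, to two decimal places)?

Market value of equity E = 12.57 × 607.17m = 7632.1269m. Market value of debt D = 6906.6m × 93.92/100 = 6486.67872m.
Total capital V = 7632.1269 + 6486.67872 = 14118.80562.
Equity: weight = 7632.1269/14118.80562 = 0.5406; cost = 13.4%.
Bonds outstanding: weight = 6486.67872/14118.80562 = 0.4594; after-tax cost = 4.1% × (1 − 30.5%) = 2.8495%.
WACC = 0.5406 × 13.4000% + 0.4594 × 2.8495% = 8.5527%.

8.55%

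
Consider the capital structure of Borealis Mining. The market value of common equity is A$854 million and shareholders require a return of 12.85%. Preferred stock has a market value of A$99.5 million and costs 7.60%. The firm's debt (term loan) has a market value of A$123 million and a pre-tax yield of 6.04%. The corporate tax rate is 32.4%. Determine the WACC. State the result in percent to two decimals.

Total capital V = 854 + 99.5 + 123 = 1076.5.
Equity: weight = 854/1076.5 = 0.7933; cost = 12.85%.
Preferred: weight = 99.5/1076.5 = 0.0924; cost = 7.6%.
Term loan: weight = 123/1076.5 = 0.1143; after-tax cost = 6.04% × (1 − 32.4%) = 4.0830%.
WACC = 0.7933 × 12.8500% + 0.0924 × 7.6000% + 0.1143 × 4.0830% = 11.3630%.

11.36%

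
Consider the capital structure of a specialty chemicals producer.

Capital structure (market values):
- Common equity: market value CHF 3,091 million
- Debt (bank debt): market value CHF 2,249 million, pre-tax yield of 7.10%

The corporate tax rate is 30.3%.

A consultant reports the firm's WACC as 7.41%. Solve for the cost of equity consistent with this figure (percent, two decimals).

9.20%

Total capital V = 3091 + 2249 = 5340.
Equity weight = 3091/5340 = 0.5788.
Bank debt weight = 2249/5340 = 0.4212.
Debt contribution = 0.4212 × 7.1% × (1 − 30.3%) = 2.0842%.
Required equity contribution = 7.41% − 2.0842% = 5.3258%.
Re = 5.3258% / 0.5788 = 9.2008%.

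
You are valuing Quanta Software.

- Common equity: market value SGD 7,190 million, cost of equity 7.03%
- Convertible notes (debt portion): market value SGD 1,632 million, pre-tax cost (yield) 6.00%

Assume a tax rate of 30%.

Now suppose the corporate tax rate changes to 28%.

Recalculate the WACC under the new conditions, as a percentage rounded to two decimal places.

6.53%

After the change:
Total capital V = 7190 + 1632 = 8822.
Equity: weight = 7190/8822 = 0.8150; cost = 7.03%.
Convertible notes (debt portion): weight = 1632/8822 = 0.1850; after-tax cost = 6% × (1 − 28%) = 4.3200%.
WACC = 0.8150 × 7.0300% + 0.1850 × 4.3200% = 6.5287%.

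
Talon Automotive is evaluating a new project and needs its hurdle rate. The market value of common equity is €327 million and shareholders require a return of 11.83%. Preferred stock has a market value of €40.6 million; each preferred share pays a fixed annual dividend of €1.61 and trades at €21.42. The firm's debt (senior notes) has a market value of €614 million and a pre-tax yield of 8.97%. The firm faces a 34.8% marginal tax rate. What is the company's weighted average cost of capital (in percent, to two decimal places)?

7.91%

Cost of preferred: Rp = 1.61 / 21.42 = 7.5163%.
Total capital V = 327 + 40.6 + 614 = 981.6.
Equity: weight = 327/981.6 = 0.3331; cost = 11.83%.
Preferred: weight = 40.6/981.6 = 0.0414; cost = 7.5163%.
Senior notes: weight = 614/981.6 = 0.6255; after-tax cost = 8.97% × (1 − 34.8%) = 5.8484%.
WACC = 0.3331 × 11.8300% + 0.0414 × 7.5163% + 0.6255 × 5.8484% = 7.9101%.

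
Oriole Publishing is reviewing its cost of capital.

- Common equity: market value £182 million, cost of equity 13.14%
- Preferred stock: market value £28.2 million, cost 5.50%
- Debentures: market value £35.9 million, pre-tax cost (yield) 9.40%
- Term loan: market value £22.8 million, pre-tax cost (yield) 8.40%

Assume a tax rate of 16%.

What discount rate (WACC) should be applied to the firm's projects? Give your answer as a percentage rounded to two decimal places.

11.12%

Total capital V = 182 + 28.2 + 35.9 + 22.8 = 268.9.
Equity: weight = 182/268.9 = 0.6768; cost = 13.14%.
Preferred: weight = 28.2/268.9 = 0.1049; cost = 5.5%.
Debentures: weight = 35.9/268.9 = 0.1335; after-tax cost = 9.4% × (1 − 16%) = 7.8960%.
Term loan: weight = 22.8/268.9 = 0.0848; after-tax cost = 8.4% × (1 − 16%) = 7.0560%.
WACC = 0.6768 × 13.1400% + 0.1049 × 5.5000% + 0.1335 × 7.8960% + 0.0848 × 7.0560% = 11.1228%.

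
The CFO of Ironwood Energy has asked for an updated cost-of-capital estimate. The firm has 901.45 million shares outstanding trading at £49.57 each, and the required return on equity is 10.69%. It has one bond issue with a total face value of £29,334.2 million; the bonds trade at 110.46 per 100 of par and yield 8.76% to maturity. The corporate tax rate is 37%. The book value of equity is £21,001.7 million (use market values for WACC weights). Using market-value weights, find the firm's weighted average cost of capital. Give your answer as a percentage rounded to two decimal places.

Market value of equity E = 49.57 × 901.45m = 44684.8765m. Market value of debt D = 29334.2m × 110.46/100 = 32402.55732m.
Total capital V = 44684.8765 + 32402.55732 = 77087.43382.
Equity: weight = 44684.8765/77087.43382 = 0.5797; cost = 10.69%.
Bonds outstanding: weight = 32402.55732/77087.43382 = 0.4203; after-tax cost = 8.76% × (1 − 37%) = 5.5188%.
WACC = 0.5797 × 10.6900% + 0.4203 × 5.5188% = 8.5164%.

8.52%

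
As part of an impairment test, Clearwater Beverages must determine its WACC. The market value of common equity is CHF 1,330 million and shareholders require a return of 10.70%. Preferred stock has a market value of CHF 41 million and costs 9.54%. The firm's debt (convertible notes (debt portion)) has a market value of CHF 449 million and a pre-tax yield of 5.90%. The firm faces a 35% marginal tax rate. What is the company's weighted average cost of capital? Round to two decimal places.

8.98%

Total capital V = 1330 + 41 + 449 = 1820.
Equity: weight = 1330/1820 = 0.7308; cost = 10.7%.
Preferred: weight = 41/1820 = 0.0225; cost = 9.54%.
Convertible notes (debt portion): weight = 449/1820 = 0.2467; after-tax cost = 5.9% × (1 − 35%) = 3.8350%.
WACC = 0.7308 × 10.7000% + 0.0225 × 9.5400% + 0.2467 × 3.8350% = 8.9802%.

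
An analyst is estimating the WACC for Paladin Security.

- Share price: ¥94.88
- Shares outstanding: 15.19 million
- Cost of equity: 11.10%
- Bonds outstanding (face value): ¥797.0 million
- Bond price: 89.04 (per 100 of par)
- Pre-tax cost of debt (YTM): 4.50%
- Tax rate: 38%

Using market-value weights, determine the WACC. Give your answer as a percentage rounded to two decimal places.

Market value of equity E = 94.88 × 15.19m = 1441.2272m. Market value of debt D = 797m × 89.04/100 = 709.6488m.
Total capital V = 1441.2272 + 709.6488 = 2150.876.
Equity: weight = 1441.2272/2150.876 = 0.6701; cost = 11.1%.
Bonds outstanding: weight = 709.6488/2150.876 = 0.3299; after-tax cost = 4.5% × (1 − 38%) = 2.7900%.
WACC = 0.6701 × 11.1000% + 0.3299 × 2.7900% = 8.3582%.

8.36%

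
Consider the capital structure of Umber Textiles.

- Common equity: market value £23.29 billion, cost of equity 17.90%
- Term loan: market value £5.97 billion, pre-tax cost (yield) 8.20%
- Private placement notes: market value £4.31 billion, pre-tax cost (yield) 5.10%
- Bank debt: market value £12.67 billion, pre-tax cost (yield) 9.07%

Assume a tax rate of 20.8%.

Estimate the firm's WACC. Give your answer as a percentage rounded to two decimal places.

Total capital V = 23.29 + 5.97 + 4.31 + 12.67 = 46.24.
Equity: weight = 23.29/46.24 = 0.5037; cost = 17.9%.
Term loan: weight = 5.97/46.24 = 0.1291; after-tax cost = 8.2% × (1 − 20.8%) = 6.4944%.
Private placement notes: weight = 4.31/46.24 = 0.0932; after-tax cost = 5.1% × (1 − 20.8%) = 4.0392%.
Bank debt: weight = 12.67/46.24 = 0.2740; after-tax cost = 9.07% × (1 − 20.8%) = 7.1834%.
WACC = 0.5037 × 17.9000% + 0.1291 × 6.4944% + 0.0932 × 4.0392% + 0.2740 × 7.1834% = 12.1991%.

12.20%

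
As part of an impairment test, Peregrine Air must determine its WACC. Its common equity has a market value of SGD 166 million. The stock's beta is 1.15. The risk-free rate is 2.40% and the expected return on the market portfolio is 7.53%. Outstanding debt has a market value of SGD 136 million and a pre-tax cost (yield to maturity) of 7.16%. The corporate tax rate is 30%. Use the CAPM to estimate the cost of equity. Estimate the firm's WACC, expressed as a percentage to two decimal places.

Market risk premium = 7.53% − 2.4% = 5.13%.
Cost of equity via CAPM: Re = 2.4% + 1.15 × 5.13% = 8.2995%.
Total capital V = 166 + 136 = 302.
Equity: weight = 166/302 = 0.5497; cost = 8.2995%.
Debt: weight = 136/302 = 0.4503; after-tax cost = 7.16% × (1 − 30%) = 5.0120%.
WACC = 0.5497 × 8.2995% + 0.4503 × 5.0120% = 6.8190%.

6.82%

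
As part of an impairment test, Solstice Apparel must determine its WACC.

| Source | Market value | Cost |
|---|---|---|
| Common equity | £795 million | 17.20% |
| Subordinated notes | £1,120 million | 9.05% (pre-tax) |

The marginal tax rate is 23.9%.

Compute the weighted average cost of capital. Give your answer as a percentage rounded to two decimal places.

Total capital V = 795 + 1120 = 1915.
Equity: weight = 795/1915 = 0.4151; cost = 17.2%.
Subordinated notes: weight = 1120/1915 = 0.5849; after-tax cost = 9.05% × (1 − 23.9%) = 6.8871%.
WACC = 0.4151 × 17.2000% + 0.5849 × 6.8871% = 11.1684%.

11.17%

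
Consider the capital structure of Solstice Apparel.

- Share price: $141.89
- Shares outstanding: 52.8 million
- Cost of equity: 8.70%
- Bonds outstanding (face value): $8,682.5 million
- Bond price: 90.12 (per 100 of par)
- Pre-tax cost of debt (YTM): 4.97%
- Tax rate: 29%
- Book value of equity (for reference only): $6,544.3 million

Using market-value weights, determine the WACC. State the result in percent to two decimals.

6.06%

Market value of equity E = 141.89 × 52.8m = 7491.792m. Market value of debt D = 8682.5m × 90.12/100 = 7824.669m.
Total capital V = 7491.792 + 7824.669 = 15316.461.
Equity: weight = 7491.792/15316.461 = 0.4891; cost = 8.7%.
Bonds outstanding: weight = 7824.669/15316.461 = 0.5109; after-tax cost = 4.97% × (1 − 29%) = 3.5287%.
WACC = 0.4891 × 8.7000% + 0.5109 × 3.5287% = 6.0582%.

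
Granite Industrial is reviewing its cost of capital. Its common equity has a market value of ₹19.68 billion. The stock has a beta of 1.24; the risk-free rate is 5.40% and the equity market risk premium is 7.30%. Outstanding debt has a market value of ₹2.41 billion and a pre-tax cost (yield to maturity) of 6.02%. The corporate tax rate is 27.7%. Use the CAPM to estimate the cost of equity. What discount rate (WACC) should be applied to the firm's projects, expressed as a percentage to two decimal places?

13.35%

Cost of equity via CAPM: Re = 5.4% + 1.24 × 7.3% = 14.4520%.
Total capital V = 19.68 + 2.41 = 22.09.
Equity: weight = 19.68/22.09 = 0.8909; cost = 14.452%.
Debt: weight = 2.41/22.09 = 0.1091; after-tax cost = 6.02% × (1 − 27.7%) = 4.3525%.
WACC = 0.8909 × 14.4520% + 0.1091 × 4.3525% = 13.3501%.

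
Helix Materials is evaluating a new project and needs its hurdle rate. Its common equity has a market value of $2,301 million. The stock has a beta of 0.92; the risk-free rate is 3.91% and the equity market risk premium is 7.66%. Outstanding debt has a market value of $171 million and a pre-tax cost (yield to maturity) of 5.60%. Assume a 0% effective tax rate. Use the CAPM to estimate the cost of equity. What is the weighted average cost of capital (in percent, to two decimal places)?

10.59%

Cost of equity via CAPM: Re = 3.91% + 0.92 × 7.66% = 10.9572%.
Total capital V = 2301 + 171 = 2472.
Equity: weight = 2301/2472 = 0.9308; cost = 10.9572%.
Debt: weight = 171/2472 = 0.0692; after-tax cost = 5.6% × (1 − 0%) = 5.6000%.
WACC = 0.9308 × 10.9572% + 0.0692 × 5.6000% = 10.5866%.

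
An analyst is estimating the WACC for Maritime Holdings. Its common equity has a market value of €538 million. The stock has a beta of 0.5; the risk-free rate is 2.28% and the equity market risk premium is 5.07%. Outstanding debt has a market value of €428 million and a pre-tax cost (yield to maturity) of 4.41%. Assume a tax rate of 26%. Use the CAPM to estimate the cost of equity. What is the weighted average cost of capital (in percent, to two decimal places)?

4.13%

Cost of equity via CAPM: Re = 2.28% + 0.5 × 5.07% = 4.8150%.
Total capital V = 538 + 428 = 966.
Equity: weight = 538/966 = 0.5569; cost = 4.815%.
Debt: weight = 428/966 = 0.4431; after-tax cost = 4.41% × (1 − 26%) = 3.2634%.
WACC = 0.5569 × 4.8150% + 0.4431 × 3.2634% = 4.1275%.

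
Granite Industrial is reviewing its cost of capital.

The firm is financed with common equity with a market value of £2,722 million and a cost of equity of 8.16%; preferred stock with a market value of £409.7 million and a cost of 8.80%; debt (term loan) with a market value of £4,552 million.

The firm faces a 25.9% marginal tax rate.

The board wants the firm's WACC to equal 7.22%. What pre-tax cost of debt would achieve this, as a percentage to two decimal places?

Total capital V = 2722 + 409.7 + 4552 = 7683.7.
Equity weight = 2722/7683.7 = 0.3543.
Preferred weight = 409.7/7683.7 = 0.0533.
Term loan weight = 4552/7683.7 = 0.5924.
Equity contribution = 0.3543 × 8.16% = 2.8907%.
Preferred contribution = 0.0533 × 8.8% = 0.4692%.
Remaining for debt = 7.22% − 3.3600% = 3.8600%.
Rd × (1 − 25.9%) × 0.5924 = 3.8600%  ⇒  Rd = 8.7931%.

8.79%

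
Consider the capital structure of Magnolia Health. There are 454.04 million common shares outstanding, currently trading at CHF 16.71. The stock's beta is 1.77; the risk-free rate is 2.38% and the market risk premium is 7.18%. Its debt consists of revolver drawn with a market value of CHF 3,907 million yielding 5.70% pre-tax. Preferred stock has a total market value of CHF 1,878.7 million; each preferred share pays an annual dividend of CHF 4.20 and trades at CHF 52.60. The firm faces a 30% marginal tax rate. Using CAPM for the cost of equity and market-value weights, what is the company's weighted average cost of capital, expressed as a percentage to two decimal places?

10.85%

Cost of equity via CAPM: Re = 2.38% + 1.77 × 7.18% = 15.0886%.
Cost of preferred: Rp = 4.2 / 52.6 = 7.9848%.
Market value of equity E = 16.71 × 454.04m = 7587.0084m.
Total capital V = 7587.0084 + 1878.7 + 3907 = 13372.7084.
Equity: weight = 7587.0084/13372.7084 = 0.5674; cost = 15.0886%.
Preferred: weight = 1878.7/13372.7084 = 0.1405; cost = 7.9848%.
Revolver drawn: weight = 3907/13372.7084 = 0.2922; after-tax cost = 5.7% × (1 − 30%) = 3.9900%.
WACC = 0.5674 × 15.0886% + 0.1405 × 7.9848% + 0.2922 × 3.9900% = 10.8480%.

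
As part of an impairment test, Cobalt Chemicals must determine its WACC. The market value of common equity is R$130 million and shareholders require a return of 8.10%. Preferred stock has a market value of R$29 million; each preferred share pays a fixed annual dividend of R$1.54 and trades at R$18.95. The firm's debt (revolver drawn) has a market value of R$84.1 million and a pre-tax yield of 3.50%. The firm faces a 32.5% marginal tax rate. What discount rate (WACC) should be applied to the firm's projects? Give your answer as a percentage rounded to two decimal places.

6.12%

Cost of preferred: Rp = 1.54 / 18.95 = 8.1266%.
Total capital V = 130 + 29 + 84.1 = 243.1.
Equity: weight = 130/243.1 = 0.5348; cost = 8.1%.
Preferred: weight = 29/243.1 = 0.1193; cost = 8.1266%.
Revolver drawn: weight = 84.1/243.1 = 0.3459; after-tax cost = 3.5% × (1 − 32.5%) = 2.3625%.
WACC = 0.5348 × 8.1000% + 0.1193 × 8.1266% + 0.3459 × 2.3625% = 6.1183%.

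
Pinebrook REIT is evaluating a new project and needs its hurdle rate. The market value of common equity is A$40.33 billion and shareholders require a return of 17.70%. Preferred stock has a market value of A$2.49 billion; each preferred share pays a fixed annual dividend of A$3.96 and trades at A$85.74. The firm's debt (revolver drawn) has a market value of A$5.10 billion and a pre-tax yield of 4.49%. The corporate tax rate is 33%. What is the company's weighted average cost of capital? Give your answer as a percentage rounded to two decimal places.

Cost of preferred: Rp = 3.96 / 85.74 = 4.6186%.
Total capital V = 40.33 + 2.49 + 5.1 = 47.92.
Equity: weight = 40.33/47.92 = 0.8416; cost = 17.7%.
Preferred: weight = 2.49/47.92 = 0.0520; cost = 4.6186%.
Revolver drawn: weight = 5.1/47.92 = 0.1064; after-tax cost = 4.49% × (1 − 33%) = 3.0083%.
WACC = 0.8416 × 17.7000% + 0.0520 × 4.6186% + 0.1064 × 3.0083% = 15.4567%.

15.46%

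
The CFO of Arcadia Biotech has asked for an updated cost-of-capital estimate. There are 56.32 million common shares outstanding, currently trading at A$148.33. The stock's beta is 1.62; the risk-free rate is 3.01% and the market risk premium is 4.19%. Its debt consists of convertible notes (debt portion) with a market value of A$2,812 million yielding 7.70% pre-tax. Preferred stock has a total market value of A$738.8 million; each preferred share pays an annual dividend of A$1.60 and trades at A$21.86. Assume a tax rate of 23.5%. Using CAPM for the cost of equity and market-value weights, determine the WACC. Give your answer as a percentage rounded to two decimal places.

8.72%

Cost of equity via CAPM: Re = 3.01% + 1.62 × 4.19% = 9.7978%.
Cost of preferred: Rp = 1.6 / 21.86 = 7.3193%.
Market value of equity E = 148.33 × 56.32m = 8353.9456m.
Total capital V = 8353.9456 + 738.8 + 2812 = 11904.7456.
Equity: weight = 8353.9456/11904.7456 = 0.7017; cost = 9.7978%.
Preferred: weight = 738.8/11904.7456 = 0.0621; cost = 7.3193%.
Convertible notes (debt portion): weight = 2812/11904.7456 = 0.2362; after-tax cost = 7.7% × (1 − 23.5%) = 5.8905%.
WACC = 0.7017 × 9.7978% + 0.0621 × 7.3193% + 0.2362 × 5.8905% = 8.7210%.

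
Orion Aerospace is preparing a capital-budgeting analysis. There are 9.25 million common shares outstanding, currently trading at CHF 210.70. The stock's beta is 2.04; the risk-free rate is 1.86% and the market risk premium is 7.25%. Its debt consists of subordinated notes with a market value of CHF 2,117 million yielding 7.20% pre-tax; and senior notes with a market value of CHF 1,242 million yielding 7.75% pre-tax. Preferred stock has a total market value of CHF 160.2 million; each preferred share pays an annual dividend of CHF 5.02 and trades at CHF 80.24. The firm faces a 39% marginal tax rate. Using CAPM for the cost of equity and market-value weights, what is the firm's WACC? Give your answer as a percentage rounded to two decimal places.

Cost of equity via CAPM: Re = 1.86% + 2.04 × 7.25% = 16.6500%.
Cost of preferred: Rp = 5.02 / 80.24 = 6.2562%.
Market value of equity E = 210.7 × 9.25m = 1948.975m.
Total capital V = 1948.975 + 160.2 + 2117 + 1242 = 5468.175.
Equity: weight = 1948.975/5468.175 = 0.3564; cost = 16.65%.
Preferred: weight = 160.2/5468.175 = 0.0293; cost = 6.2562%.
Subordinated notes: weight = 2117/5468.175 = 0.3871; after-tax cost = 7.2% × (1 − 39%) = 4.3920%.
Senior notes: weight = 1242/5468.175 = 0.2271; after-tax cost = 7.75% × (1 − 39%) = 4.7275%.
WACC = 0.3564 × 16.6500% + 0.0293 × 6.2562% + 0.3871 × 4.3920% + 0.2271 × 4.7275% = 8.8918%.

8.89%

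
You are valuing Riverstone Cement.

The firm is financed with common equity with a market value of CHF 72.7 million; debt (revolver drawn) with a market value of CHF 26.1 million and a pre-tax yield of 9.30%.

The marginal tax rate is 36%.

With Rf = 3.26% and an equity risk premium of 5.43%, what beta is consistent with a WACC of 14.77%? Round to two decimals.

2.70

Total capital V = 72.7 + 26.1 = 98.8.
Equity weight = 72.7/98.8 = 0.7358.
Revolver drawn weight = 26.1/98.8 = 0.2642.
Debt contribution = 0.2642 × 9.3% × (1 − 36%) = 1.5723%.
Required equity contribution = 14.77% − 1.5723% = 13.1977%  ⇒  Re = 17.9357%.
CAPM: 17.9357% = 3.26% + β × 5.43%  ⇒  β = 2.7027.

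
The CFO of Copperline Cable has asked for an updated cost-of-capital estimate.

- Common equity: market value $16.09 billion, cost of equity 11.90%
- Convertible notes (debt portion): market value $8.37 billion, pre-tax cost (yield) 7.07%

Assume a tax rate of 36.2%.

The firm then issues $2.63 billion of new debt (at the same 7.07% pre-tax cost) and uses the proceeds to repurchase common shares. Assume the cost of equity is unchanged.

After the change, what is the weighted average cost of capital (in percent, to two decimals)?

8.58%

After the change:
Total capital V = 13.46 + 11 = 24.46.
Equity: weight = 13.46/24.46 = 0.5503; cost = 11.9%.
Convertible notes (debt portion): weight = 11/24.46 = 0.4497; after-tax cost = 7.07% × (1 − 36.2%) = 4.5107%.
WACC = 0.5503 × 11.9000% + 0.4497 × 4.5107% = 8.5769%.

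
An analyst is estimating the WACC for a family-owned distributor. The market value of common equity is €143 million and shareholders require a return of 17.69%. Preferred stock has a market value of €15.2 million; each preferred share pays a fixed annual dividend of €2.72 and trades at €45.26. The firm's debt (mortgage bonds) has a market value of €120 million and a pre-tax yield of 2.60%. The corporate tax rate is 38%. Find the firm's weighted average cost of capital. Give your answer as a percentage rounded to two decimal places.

Cost of preferred: Rp = 2.72 / 45.26 = 6.0097%.
Total capital V = 143 + 15.2 + 120 = 278.2.
Equity: weight = 143/278.2 = 0.5140; cost = 17.69%.
Preferred: weight = 15.2/278.2 = 0.0546; cost = 6.0097%.
Mortgage bonds: weight = 120/278.2 = 0.4313; after-tax cost = 2.6% × (1 − 38%) = 1.6120%.
WACC = 0.5140 × 17.6900% + 0.0546 × 6.0097% + 0.4313 × 1.6120% = 10.1167%.

10.12%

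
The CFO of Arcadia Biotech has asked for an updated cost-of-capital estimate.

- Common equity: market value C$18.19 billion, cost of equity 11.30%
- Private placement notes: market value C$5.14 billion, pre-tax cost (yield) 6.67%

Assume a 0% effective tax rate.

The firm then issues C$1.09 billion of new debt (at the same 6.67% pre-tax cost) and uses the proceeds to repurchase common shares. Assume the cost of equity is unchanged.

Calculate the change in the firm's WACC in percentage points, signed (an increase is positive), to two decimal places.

Current WACC:
Total capital V = 18.19 + 5.14 = 23.33.
Equity: weight = 18.19/23.33 = 0.7797; cost = 11.3%.
Private placement notes: weight = 5.14/23.33 = 0.2203; after-tax cost = 6.67% × (1 − 0%) = 6.6700%.
WACC = 0.7797 × 11.3000% + 0.2203 × 6.6700% = 10.2799%.
After the change:
Total capital V = 17.1 + 6.23 = 23.33.
Equity: weight = 17.1/23.33 = 0.7330; cost = 11.3%.
Private placement notes: weight = 6.23/23.33 = 0.2670; after-tax cost = 6.67% × (1 − 0%) = 6.6700%.
WACC = 0.7330 × 11.3000% + 0.2670 × 6.6700% = 10.0636%.
Change in WACC = 10.0636% − 10.2799% = -0.2163 pp.

-0.22 pp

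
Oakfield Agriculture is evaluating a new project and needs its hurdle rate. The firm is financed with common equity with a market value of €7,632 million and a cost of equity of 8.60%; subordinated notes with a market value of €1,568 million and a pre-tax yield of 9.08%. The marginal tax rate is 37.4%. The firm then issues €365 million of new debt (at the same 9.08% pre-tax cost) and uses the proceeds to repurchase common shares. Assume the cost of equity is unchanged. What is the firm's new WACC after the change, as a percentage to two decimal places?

7.99%

After the change:
Total capital V = 7267 + 1933 = 9200.
Equity: weight = 7267/9200 = 0.7899; cost = 8.6%.
Subordinated notes: weight = 1933/9200 = 0.2101; after-tax cost = 9.08% × (1 − 37.4%) = 5.6841%.
WACC = 0.7899 × 8.6000% + 0.2101 × 5.6841% = 7.9873%.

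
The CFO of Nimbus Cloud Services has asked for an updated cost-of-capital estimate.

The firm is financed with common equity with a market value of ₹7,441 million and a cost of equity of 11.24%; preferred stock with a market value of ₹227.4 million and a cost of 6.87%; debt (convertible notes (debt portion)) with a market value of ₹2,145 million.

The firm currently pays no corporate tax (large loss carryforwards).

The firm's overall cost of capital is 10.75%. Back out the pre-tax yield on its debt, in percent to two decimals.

Total capital V = 7441 + 227.4 + 2145 = 9813.4.
Equity weight = 7441/9813.4 = 0.7582.
Preferred weight = 227.4/9813.4 = 0.0232.
Convertible notes (debt portion) weight = 2145/9813.4 = 0.2186.
Equity contribution = 0.7582 × 11.24% = 8.5227%.
Preferred contribution = 0.0232 × 6.87% = 0.1592%.
Remaining for debt = 10.75% − 8.6819% = 2.0681%.
Rd × (1 − 0%) × 0.2186 = 2.0681%  ⇒  Rd = 9.4615%.

9.46%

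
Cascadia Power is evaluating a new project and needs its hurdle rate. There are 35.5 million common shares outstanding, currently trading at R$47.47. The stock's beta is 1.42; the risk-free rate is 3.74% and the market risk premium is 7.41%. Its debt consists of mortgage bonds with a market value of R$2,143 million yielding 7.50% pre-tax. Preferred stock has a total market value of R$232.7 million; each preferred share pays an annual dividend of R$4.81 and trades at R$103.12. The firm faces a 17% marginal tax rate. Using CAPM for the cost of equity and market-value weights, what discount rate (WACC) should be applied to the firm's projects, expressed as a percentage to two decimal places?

Cost of equity via CAPM: Re = 3.74% + 1.42 × 7.41% = 14.2622%.
Cost of preferred: Rp = 4.81 / 103.12 = 4.6645%.
Market value of equity E = 47.47 × 35.5m = 1685.185m.
Total capital V = 1685.185 + 232.7 + 2143 = 4060.885.
Equity: weight = 1685.185/4060.885 = 0.4150; cost = 14.2622%.
Preferred: weight = 232.7/4060.885 = 0.0573; cost = 4.6645%.
Mortgage bonds: weight = 2143/4060.885 = 0.5277; after-tax cost = 7.5% × (1 − 17%) = 6.2250%.
WACC = 0.4150 × 14.2622% + 0.0573 × 4.6645% + 0.5277 × 6.2250% = 9.4709%.

9.47%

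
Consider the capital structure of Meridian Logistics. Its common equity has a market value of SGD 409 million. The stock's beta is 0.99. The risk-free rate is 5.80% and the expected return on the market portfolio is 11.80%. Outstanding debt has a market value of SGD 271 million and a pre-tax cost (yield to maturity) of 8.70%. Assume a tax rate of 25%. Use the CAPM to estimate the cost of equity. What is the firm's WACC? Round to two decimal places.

9.66%

Market risk premium = 11.8% − 5.8% = 6.0%.
Cost of equity via CAPM: Re = 5.8% + 0.99 × 6.0% = 11.7400%.
Total capital V = 409 + 271 = 680.
Equity: weight = 409/680 = 0.6015; cost = 11.74%.
Debt: weight = 271/680 = 0.3985; after-tax cost = 8.7% × (1 − 25%) = 6.5250%.
WACC = 0.6015 × 11.7400% + 0.3985 × 6.5250% = 9.6617%.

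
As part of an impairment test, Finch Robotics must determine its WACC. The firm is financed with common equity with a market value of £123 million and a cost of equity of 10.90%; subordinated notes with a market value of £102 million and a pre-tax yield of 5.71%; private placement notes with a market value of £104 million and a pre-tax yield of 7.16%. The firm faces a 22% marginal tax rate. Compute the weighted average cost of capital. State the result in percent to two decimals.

7.22%

Total capital V = 123 + 102 + 104 = 329.
Equity: weight = 123/329 = 0.3739; cost = 10.9%.
Subordinated notes: weight = 102/329 = 0.3100; after-tax cost = 5.71% × (1 − 22%) = 4.4538%.
Private placement notes: weight = 104/329 = 0.3161; after-tax cost = 7.16% × (1 − 22%) = 5.5848%.
WACC = 0.3739 × 10.9000% + 0.3100 × 4.4538% + 0.3161 × 5.5848% = 7.2213%.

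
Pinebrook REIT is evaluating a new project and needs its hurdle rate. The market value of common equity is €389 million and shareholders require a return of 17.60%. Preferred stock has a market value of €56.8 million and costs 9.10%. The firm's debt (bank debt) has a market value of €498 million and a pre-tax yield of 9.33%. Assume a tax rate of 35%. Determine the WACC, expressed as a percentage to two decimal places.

Total capital V = 389 + 56.8 + 498 = 943.8.
Equity: weight = 389/943.8 = 0.4122; cost = 17.6%.
Preferred: weight = 56.8/943.8 = 0.0602; cost = 9.1%.
Bank debt: weight = 498/943.8 = 0.5277; after-tax cost = 9.33% × (1 − 35%) = 6.0645%.
WACC = 0.4122 × 17.6000% + 0.0602 × 9.1000% + 0.5277 × 6.0645% = 11.0017%.

11.00%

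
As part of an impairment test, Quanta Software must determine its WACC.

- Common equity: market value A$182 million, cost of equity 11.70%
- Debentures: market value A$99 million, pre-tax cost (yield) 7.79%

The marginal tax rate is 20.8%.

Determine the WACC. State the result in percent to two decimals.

9.75%

Total capital V = 182 + 99 = 281.
Equity: weight = 182/281 = 0.6477; cost = 11.7%.
Debentures: weight = 99/281 = 0.3523; after-tax cost = 7.79% × (1 − 20.8%) = 6.1697%.
WACC = 0.6477 × 11.7000% + 0.3523 × 6.1697% = 9.7516%.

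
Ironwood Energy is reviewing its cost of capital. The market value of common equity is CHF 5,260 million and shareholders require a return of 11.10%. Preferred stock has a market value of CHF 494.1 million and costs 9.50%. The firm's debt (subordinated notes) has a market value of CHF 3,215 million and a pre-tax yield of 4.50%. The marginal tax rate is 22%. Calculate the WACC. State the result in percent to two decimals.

Total capital V = 5260 + 494.1 + 3215 = 8969.1.
Equity: weight = 5260/8969.1 = 0.5865; cost = 11.1%.
Preferred: weight = 494.1/8969.1 = 0.0551; cost = 9.5%.
Subordinated notes: weight = 3215/8969.1 = 0.3585; after-tax cost = 4.5% × (1 − 22%) = 3.5100%.
WACC = 0.5865 × 11.1000% + 0.0551 × 9.5000% + 0.3585 × 3.5100% = 8.2912%.

8.29%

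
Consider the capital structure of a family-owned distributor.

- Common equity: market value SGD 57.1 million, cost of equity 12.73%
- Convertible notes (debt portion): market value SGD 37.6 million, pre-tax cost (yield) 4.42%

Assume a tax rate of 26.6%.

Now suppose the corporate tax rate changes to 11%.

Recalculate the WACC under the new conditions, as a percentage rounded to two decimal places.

After the change:
Total capital V = 57.1 + 37.6 = 94.7.
Equity: weight = 57.1/94.7 = 0.6030; cost = 12.73%.
Convertible notes (debt portion): weight = 37.6/94.7 = 0.3970; after-tax cost = 4.42% × (1 − 11%) = 3.9338%.
WACC = 0.6030 × 12.7300% + 0.3970 × 3.9338% = 9.2375%.

9.24%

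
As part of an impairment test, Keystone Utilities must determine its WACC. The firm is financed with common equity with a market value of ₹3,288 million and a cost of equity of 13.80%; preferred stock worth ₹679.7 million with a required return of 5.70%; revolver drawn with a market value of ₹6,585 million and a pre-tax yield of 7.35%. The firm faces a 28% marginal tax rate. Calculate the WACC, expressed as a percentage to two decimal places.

Total capital V = 3288 + 679.7 + 6585 = 10552.7.
Equity: weight = 3288/10552.7 = 0.3116; cost = 13.8%.
Preferred: weight = 679.7/10552.7 = 0.0644; cost = 5.7%.
Revolver drawn: weight = 6585/10552.7 = 0.6240; after-tax cost = 7.35% × (1 − 28%) = 5.2920%.
WACC = 0.3116 × 13.8000% + 0.0644 × 5.7000% + 0.6240 × 5.2920% = 7.9692%.

7.97%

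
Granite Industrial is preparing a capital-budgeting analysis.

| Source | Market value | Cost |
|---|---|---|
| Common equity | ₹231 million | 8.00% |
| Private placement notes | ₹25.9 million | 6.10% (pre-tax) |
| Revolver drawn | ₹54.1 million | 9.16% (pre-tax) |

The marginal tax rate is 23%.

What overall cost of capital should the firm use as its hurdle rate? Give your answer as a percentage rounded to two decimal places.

7.56%

Total capital V = 231 + 25.9 + 54.1 = 311.
Equity: weight = 231/311 = 0.7428; cost = 8%.
Private placement notes: weight = 25.9/311 = 0.0833; after-tax cost = 6.1% × (1 − 23%) = 4.6970%.
Revolver drawn: weight = 54.1/311 = 0.1740; after-tax cost = 9.16% × (1 − 23%) = 7.0532%.
WACC = 0.7428 × 8.0000% + 0.0833 × 4.6970% + 0.1740 × 7.0532% = 7.5602%.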